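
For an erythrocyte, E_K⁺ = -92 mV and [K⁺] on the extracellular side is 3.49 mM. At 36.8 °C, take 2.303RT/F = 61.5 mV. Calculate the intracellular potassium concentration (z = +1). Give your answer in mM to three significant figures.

Nernst: E = (61.5/1) · log₁₀([out]/[in]), so log₁₀([out]/[in]) = -92.0 × 1 / 61.5 = -1.4959.
[out]/[in] = 10^(-1.4959) = 0.03192.
[in] = 3.49 / 0.03192 = 109.3 mM.

109 mM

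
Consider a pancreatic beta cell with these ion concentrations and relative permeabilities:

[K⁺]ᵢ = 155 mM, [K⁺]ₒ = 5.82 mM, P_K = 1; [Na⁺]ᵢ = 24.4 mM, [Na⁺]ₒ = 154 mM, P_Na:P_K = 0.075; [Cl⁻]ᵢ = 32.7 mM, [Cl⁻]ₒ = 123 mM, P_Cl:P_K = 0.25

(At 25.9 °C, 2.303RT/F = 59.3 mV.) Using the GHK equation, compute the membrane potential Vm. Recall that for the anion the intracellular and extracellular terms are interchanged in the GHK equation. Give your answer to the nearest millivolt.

-51 mV

Vm = 59.3 · log₁₀[(Σ P·[cation]ₒ + Σ P·[anion]ᵢ) / (Σ P·[cation]ᵢ + Σ P·[anion]ₒ)]
Numerator = 1×5.82 + 0.075×154 + 0.25×32.7 = 25.54
Denominator = 1×155 + 0.075×24.4 + 0.25×123 = 187.6
Vm = 59.3 · log₁₀(0.13618) = 59.3 × (-0.8659) = -51.35 mV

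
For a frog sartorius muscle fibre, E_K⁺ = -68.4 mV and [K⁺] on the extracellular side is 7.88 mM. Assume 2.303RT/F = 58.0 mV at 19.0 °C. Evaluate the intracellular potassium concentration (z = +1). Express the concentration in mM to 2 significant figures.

Nernst: E = (58.0/1) · log₁₀([out]/[in]), so log₁₀([out]/[in]) = -68.4 × 1 / 58.0 = -1.1793.
[out]/[in] = 10^(-1.1793) = 0.06617.
[in] = 7.88 / 0.06617 = 119.1 mM.

120 mM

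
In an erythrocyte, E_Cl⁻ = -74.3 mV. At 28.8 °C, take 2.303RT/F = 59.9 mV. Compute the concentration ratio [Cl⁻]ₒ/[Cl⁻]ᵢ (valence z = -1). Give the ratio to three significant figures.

17.4

log₁₀([out]/[in]) = E·z/(59.9) = -74.3 × -1 / 59.9 = 1.2404
[out]/[in] = 10^(1.2404) = 17.39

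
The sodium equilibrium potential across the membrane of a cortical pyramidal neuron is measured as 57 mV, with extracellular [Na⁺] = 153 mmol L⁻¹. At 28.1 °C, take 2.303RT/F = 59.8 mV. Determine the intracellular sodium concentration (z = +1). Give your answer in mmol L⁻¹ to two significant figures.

Nernst: E = (59.8/1) · log₁₀([out]/[in]), so log₁₀([out]/[in]) = 57.0 × 1 / 59.8 = 0.9532.
[out]/[in] = 10^(0.9532) = 8.978.
[in] = 153 / 8.978 = 17.04 mmol L⁻¹.

17 mmol L⁻¹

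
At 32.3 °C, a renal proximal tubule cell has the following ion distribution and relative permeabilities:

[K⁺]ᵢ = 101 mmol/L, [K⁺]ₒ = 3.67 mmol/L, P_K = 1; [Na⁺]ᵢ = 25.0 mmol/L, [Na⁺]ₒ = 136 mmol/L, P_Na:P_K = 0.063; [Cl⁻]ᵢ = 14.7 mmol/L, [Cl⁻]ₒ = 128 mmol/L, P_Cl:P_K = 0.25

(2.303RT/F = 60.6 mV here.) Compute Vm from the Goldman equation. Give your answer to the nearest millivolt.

-56 mV

Vm = 60.6 · log₁₀[(Σ P·[cation]ₒ + Σ P·[anion]ᵢ) / (Σ P·[cation]ᵢ + Σ P·[anion]ₒ)]
Numerator = 1×3.67 + 0.063×136 + 0.25×14.7 = 15.91
Denominator = 1×101 + 0.063×25.0 + 0.25×128 = 134.6
Vm = 60.6 · log₁₀(0.11825) = 60.6 × (-0.9272) = -56.19 mV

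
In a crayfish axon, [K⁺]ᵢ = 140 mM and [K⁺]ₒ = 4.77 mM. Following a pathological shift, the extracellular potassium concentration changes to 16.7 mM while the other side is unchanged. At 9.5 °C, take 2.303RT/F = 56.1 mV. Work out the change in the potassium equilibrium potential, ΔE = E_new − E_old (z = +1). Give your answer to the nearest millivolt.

E_old = (56.1/1)·log₁₀(4.77/140) = -82.33 mV
E_new = (56.1/1)·log₁₀(16.7/140) = -51.80 mV
ΔE = -51.80 − (-82.33) = 30.53 mV

31 mV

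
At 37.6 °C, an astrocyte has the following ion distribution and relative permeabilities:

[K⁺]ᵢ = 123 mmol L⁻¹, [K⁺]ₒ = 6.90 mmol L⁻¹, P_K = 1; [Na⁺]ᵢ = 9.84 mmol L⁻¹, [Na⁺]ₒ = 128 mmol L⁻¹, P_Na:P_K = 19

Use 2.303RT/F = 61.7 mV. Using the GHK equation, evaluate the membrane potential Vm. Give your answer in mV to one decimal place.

55.3 mV

Vm = 61.7 · log₁₀[(Σ P·[cation]ₒ + Σ P·[anion]ᵢ) / (Σ P·[cation]ᵢ + Σ P·[anion]ₒ)]
Numerator = 1×6.90 + 19×128 = 2439
Denominator = 1×123 + 19×9.84 = 310
Vm = 61.7 · log₁₀(7.8684) = 61.7 × (0.8959) = 55.28 mV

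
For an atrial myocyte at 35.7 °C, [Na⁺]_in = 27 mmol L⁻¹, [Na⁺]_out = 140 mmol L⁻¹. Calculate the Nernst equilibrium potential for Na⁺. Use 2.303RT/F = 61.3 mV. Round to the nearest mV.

E = (61.3/z) · log₁₀([Na⁺]_out/[Na⁺]_in) with z = +1.
= (61.3/1) · log₁₀(140/27) = 61.30 · log₁₀(5.185)
= 61.30 · (0.7148) = 43.82 mV

44 mV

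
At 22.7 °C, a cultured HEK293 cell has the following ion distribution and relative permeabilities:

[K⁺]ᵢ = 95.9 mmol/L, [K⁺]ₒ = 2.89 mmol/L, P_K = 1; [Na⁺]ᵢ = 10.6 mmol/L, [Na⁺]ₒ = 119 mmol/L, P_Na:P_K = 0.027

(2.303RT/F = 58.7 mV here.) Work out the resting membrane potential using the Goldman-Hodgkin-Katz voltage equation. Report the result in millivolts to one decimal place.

-70.3 mV

Vm = 58.7 · log₁₀[(Σ P·[cation]ₒ + Σ P·[anion]ᵢ) / (Σ P·[cation]ᵢ + Σ P·[anion]ₒ)]
Numerator = 1×2.89 + 0.027×119 = 6.103
Denominator = 1×95.9 + 0.027×10.6 = 96.19
Vm = 58.7 · log₁₀(0.06345) = 58.7 × (-1.1976) = -70.30 mV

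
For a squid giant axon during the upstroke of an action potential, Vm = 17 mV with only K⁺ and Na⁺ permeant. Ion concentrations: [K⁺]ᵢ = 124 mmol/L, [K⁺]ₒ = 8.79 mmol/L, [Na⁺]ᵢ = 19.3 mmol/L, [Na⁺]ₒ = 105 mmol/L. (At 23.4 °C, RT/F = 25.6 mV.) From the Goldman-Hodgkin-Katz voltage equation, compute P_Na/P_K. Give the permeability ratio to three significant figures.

3.44

Let α = P_Na/P_K. GHK: Vm = 25.6·ln[(Kₒ + α·Naₒ)/(Kᵢ + α·Naᵢ)].
e^(Vm/25.6) = e^(17.0/25.6) = 1.9427
So 1.9427·(Kᵢ + α·Naᵢ) = Kₒ + α·Naₒ → α = (1.9427·124.0 − 8.79) / (105.0 − 1.9427·19.3)
α = (240.9 − 8.79) / (105.0 − 37.49) = 232.1/67.51 = 3.438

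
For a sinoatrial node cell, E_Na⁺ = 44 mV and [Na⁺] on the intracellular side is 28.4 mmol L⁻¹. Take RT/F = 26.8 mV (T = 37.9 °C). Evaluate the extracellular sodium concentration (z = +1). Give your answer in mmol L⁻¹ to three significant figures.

Nernst: E = (26.8/1) · ln([out]/[in]), so ln([out]/[in]) = 44.0 × 1 / 26.8 = 1.6418.
[out]/[in] = e^(1.6418) = 5.164.
[out] = 5.164 × 28.4 = 146.7 mmol L⁻¹.

147 mmol L⁻¹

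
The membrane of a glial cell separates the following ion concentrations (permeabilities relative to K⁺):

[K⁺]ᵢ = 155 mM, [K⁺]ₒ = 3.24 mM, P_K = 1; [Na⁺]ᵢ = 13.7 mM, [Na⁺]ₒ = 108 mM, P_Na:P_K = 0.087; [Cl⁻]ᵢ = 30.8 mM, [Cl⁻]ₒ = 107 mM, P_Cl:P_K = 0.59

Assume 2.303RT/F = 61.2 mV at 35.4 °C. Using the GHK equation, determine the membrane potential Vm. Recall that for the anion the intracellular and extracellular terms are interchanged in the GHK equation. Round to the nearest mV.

-52 mV

Vm = 61.2 · log₁₀[(Σ P·[cation]ₒ + Σ P·[anion]ᵢ) / (Σ P·[cation]ᵢ + Σ P·[anion]ₒ)]
Numerator = 1×3.24 + 0.087×108 + 0.59×30.8 = 30.81
Denominator = 1×155 + 0.087×13.7 + 0.59×107 = 219.3
Vm = 61.2 · log₁₀(0.14047) = 61.2 × (-0.8524) = -52.17 mV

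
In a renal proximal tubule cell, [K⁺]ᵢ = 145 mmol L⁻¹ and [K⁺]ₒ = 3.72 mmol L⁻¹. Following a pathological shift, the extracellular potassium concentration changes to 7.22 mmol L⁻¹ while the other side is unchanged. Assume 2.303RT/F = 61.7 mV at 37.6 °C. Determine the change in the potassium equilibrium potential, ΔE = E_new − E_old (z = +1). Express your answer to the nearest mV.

18 mV

E_old = (61.7/1)·log₁₀(3.72/145) = -98.15 mV
E_new = (61.7/1)·log₁₀(7.22/145) = -80.38 mV
ΔE = -80.38 − (-98.15) = 17.77 mV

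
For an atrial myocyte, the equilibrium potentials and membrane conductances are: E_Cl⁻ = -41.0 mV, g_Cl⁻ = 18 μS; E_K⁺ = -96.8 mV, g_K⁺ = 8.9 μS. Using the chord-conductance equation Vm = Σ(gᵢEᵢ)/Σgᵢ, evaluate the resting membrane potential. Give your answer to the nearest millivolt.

-59 mV

Σ gᵢEᵢ = 18·(-41.0) + 8.9·(-96.8) = -1599.52
Σ gᵢ = 18 + 8.9 = 26.9
Vm = -1599.52 / 26.9 = -59.46 mV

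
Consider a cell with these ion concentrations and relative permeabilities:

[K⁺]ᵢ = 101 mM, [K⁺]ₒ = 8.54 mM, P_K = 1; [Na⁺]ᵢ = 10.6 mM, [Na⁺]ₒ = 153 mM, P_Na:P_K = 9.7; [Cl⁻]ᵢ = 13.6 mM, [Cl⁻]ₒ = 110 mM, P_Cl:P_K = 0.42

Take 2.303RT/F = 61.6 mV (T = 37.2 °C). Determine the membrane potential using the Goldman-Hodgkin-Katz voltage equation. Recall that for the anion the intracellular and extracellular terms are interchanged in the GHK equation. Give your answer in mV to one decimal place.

47.9 mV

Vm = 61.6 · log₁₀[(Σ P·[cation]ₒ + Σ P·[anion]ᵢ) / (Σ P·[cation]ᵢ + Σ P·[anion]ₒ)]
Numerator = 1×8.54 + 9.7×153 + 0.42×13.6 = 1498
Denominator = 1×101 + 9.7×10.6 + 0.42×110 = 250
Vm = 61.6 · log₁₀(5.9929) = 61.6 × (0.7776) = 47.90 mV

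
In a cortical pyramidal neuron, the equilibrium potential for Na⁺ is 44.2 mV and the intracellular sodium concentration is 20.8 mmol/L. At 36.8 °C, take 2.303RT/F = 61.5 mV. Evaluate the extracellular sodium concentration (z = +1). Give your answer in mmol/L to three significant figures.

109 mmol/L

Nernst: E = (61.5/1) · log₁₀([out]/[in]), so log₁₀([out]/[in]) = 44.2 × 1 / 61.5 = 0.7187.
[out]/[in] = 10^(0.7187) = 5.232.
[out] = 5.232 × 20.8 = 108.8 mmol/L.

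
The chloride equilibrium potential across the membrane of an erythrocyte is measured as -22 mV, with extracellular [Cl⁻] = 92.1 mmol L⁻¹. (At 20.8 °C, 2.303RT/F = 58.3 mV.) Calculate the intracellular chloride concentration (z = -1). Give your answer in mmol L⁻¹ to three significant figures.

38.6 mmol L⁻¹

Nernst: E = (58.3/-1) · log₁₀([out]/[in]), so log₁₀([out]/[in]) = -22.0 × -1 / 58.3 = 0.3774.
[out]/[in] = 10^(0.3774) = 2.384.
[in] = 92.1 / 2.384 = 38.63 mmol L⁻¹.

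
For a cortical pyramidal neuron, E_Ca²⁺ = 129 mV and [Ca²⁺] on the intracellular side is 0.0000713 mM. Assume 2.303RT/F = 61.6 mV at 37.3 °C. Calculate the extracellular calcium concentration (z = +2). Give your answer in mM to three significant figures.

1.10 mM

Nernst: E = (61.6/2) · log₁₀([out]/[in]), so log₁₀([out]/[in]) = 129.0 × 2 / 61.6 = 4.1883.
[out]/[in] = 10^(4.1883) = 1.543e+04.
[out] = 1.543e+04 × 0.0000713 = 1.1 mM.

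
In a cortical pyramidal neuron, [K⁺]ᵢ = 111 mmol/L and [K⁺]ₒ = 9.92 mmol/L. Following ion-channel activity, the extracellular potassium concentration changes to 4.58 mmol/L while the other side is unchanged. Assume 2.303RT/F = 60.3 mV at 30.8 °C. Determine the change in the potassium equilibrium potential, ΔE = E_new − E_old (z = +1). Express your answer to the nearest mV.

E_old = (60.3/1)·log₁₀(9.92/111) = -63.24 mV
E_new = (60.3/1)·log₁₀(4.58/111) = -83.48 mV
ΔE = -83.48 − (-63.24) = -20.24 mV

-20 mV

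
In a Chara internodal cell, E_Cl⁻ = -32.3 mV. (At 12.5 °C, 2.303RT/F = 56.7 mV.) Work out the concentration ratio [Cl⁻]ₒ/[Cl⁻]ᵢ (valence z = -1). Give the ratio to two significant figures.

3.7

log₁₀([out]/[in]) = E·z/(56.7) = -32.3 × -1 / 56.7 = 0.5697
[out]/[in] = 10^(0.5697) = 3.712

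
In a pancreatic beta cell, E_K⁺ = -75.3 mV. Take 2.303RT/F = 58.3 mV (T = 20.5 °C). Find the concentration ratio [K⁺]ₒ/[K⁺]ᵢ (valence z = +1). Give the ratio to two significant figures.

log₁₀([out]/[in]) = E·z/(58.3) = -75.3 × 1 / 58.3 = -1.2916
[out]/[in] = 10^(-1.2916) = 0.0511

0.051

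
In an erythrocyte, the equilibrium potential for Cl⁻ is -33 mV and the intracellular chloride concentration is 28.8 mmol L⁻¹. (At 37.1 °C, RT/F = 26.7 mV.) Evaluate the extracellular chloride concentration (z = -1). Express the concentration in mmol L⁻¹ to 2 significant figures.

99 mmol L⁻¹

Nernst: E = (26.7/-1) · ln([out]/[in]), so ln([out]/[in]) = -33.0 × -1 / 26.7 = 1.2360.
[out]/[in] = e^(1.2360) = 3.442.
[out] = 3.442 × 28.8 = 99.12 mmol L⁻¹.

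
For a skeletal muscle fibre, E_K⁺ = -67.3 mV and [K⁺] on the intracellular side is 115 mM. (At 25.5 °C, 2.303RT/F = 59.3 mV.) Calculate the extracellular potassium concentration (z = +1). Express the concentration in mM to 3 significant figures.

8.43 mM

Nernst: E = (59.3/1) · log₁₀([out]/[in]), so log₁₀([out]/[in]) = -67.3 × 1 / 59.3 = -1.1349.
[out]/[in] = 10^(-1.1349) = 0.0733.
[out] = 0.0733 × 115 = 8.429 mM.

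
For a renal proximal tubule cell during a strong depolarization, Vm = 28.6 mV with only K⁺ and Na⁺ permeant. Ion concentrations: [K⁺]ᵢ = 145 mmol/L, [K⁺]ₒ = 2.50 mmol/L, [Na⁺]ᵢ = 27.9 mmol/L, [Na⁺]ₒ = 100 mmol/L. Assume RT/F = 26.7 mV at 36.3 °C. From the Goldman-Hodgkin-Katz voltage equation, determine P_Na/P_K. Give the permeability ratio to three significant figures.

22.7

Let α = P_Na/P_K. GHK: Vm = 26.7·ln[(Kₒ + α·Naₒ)/(Kᵢ + α·Naᵢ)].
e^(Vm/26.7) = e^(28.6/26.7) = 2.9188
So 2.9188·(Kᵢ + α·Naᵢ) = Kₒ + α·Naₒ → α = (2.9188·145.0 − 2.5) / (100.0 − 2.9188·27.9)
α = (423.2 − 2.5) / (100.0 − 81.43) = 420.7/18.57 = 22.66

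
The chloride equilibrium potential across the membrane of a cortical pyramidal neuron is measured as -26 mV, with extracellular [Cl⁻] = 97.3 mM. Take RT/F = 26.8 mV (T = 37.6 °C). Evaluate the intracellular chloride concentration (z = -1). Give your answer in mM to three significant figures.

Nernst: E = (26.8/-1) · ln([out]/[in]), so ln([out]/[in]) = -26.0 × -1 / 26.8 = 0.9701.
[out]/[in] = e^(0.9701) = 2.638.
[in] = 97.3 / 2.638 = 36.88 mM.

36.9 mM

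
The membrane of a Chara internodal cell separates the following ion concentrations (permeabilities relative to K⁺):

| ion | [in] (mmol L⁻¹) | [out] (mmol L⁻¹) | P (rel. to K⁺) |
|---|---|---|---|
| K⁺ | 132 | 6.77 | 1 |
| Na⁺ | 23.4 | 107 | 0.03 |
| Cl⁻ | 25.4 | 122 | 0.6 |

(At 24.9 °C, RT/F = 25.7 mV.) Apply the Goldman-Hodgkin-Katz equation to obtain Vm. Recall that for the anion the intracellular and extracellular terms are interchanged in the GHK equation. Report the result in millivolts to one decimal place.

-54.0 mV

Vm = 25.7 · ln[(Σ P·[cation]ₒ + Σ P·[anion]ᵢ) / (Σ P·[cation]ᵢ + Σ P·[anion]ₒ)]
Numerator = 1×6.77 + 0.03×107 + 0.6×25.4 = 25.22
Denominator = 1×132 + 0.03×23.4 + 0.6×122 = 205.9
Vm = 25.7 · ln(0.12249) = 25.7 × (-2.0998) = -53.96 mV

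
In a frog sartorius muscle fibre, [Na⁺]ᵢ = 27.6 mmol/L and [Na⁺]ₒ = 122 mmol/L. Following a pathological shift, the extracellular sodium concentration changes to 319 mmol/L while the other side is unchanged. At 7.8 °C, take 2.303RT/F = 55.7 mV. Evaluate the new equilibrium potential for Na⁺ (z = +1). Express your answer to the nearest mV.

After the shift: [Na⁺]_out = 319, [Na⁺]_in = 27.6 mmol/L.
E_new = (55.7/1)·log₁₀(319/27.6) = 55.70 · (1.0629) = 59.20 mV

59 mV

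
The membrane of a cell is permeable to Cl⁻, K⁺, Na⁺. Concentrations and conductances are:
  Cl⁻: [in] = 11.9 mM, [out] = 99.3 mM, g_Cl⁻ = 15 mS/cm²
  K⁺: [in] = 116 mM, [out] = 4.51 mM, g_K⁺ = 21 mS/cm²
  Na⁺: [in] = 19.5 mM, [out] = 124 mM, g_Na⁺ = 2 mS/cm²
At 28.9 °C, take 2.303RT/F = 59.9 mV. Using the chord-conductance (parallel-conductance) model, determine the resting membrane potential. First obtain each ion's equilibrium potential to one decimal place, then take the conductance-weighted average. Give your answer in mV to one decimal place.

-66.0 mV

E_Cl⁻ = (59.9/-1)·log₁₀(99.3/11.9) = -55.2 mV
E_K⁺ = (59.9/1)·log₁₀(4.51/116) = -84.5 mV
E_Na⁺ = (59.9/1)·log₁₀(124/19.5) = 48.1 mV
Vm = (Σ gᵢEᵢ)/(Σ gᵢ) = (15·-55.2 + 21·-84.5 + 2·48.1) / (15 + 21 + 2)
= -2506.30 / 38 = -65.96 mV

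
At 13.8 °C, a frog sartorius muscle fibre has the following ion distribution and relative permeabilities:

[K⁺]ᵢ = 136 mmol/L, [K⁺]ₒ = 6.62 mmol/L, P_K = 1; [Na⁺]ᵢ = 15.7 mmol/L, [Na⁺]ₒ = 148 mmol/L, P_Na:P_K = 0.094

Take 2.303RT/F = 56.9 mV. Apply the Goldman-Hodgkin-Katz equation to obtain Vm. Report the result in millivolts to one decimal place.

-47.0 mV

Vm = 56.9 · log₁₀[(Σ P·[cation]ₒ + Σ P·[anion]ᵢ) / (Σ P·[cation]ᵢ + Σ P·[anion]ₒ)]
Numerator = 1×6.62 + 0.094×148 = 20.53
Denominator = 1×136 + 0.094×15.7 = 137.5
Vm = 56.9 · log₁₀(0.14935) = 56.9 × (-0.8258) = -46.99 mV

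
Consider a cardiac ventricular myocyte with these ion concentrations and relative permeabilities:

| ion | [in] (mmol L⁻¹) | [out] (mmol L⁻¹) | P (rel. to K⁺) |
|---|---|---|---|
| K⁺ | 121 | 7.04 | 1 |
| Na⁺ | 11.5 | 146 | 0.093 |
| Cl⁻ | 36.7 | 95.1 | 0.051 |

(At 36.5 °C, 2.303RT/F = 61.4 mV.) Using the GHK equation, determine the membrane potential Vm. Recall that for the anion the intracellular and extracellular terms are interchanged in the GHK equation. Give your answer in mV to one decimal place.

Vm = 61.4 · log₁₀[(Σ P·[cation]ₒ + Σ P·[anion]ᵢ) / (Σ P·[cation]ᵢ + Σ P·[anion]ₒ)]
Numerator = 1×7.04 + 0.093×146 + 0.051×36.7 = 22.49
Denominator = 1×121 + 0.093×11.5 + 0.051×95.1 = 126.9
Vm = 61.4 · log₁₀(0.1772) = 61.4 × (-0.7515) = -46.14 mV

-46.1 mV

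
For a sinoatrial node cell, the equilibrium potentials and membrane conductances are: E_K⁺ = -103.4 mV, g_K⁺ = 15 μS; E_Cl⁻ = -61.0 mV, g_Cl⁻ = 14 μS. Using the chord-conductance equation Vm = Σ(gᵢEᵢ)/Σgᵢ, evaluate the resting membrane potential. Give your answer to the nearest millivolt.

Σ gᵢEᵢ = 15·(-103.4) + 14·(-61.0) = -2405.00
Σ gᵢ = 15 + 14 = 29
Vm = -2405.00 / 29 = -82.93 mV

-83 mV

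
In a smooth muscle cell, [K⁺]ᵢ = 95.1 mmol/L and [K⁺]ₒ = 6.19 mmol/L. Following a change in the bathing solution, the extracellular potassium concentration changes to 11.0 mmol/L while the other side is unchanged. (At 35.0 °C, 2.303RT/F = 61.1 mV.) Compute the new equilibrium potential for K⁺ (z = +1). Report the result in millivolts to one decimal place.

-57.2 mV

After the shift: [K⁺]_out = 11.0, [K⁺]_in = 95.1 mmol/L.
E_new = (61.1/1)·log₁₀(11.0/95.1) = 61.10 · (-0.9368) = -57.24 mV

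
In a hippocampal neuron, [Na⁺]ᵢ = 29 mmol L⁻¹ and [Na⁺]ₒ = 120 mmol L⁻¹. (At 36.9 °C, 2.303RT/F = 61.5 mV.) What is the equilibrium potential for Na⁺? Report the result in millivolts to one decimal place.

E = (61.5/z) · log₁₀([Na⁺]_out/[Na⁺]_in) with z = +1.
= (61.5/1) · log₁₀(120/29) = 61.50 · log₁₀(4.138)
= 61.50 · (0.6168) = 37.93 mV

37.9 mV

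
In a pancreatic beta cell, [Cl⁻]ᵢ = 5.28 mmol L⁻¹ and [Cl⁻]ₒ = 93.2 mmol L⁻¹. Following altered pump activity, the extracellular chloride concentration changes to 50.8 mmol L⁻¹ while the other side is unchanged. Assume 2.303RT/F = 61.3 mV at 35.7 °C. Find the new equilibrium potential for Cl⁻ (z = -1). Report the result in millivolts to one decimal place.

-60.3 mV

After the shift: [Cl⁻]_out = 50.8, [Cl⁻]_in = 5.28 mmol L⁻¹.
E_new = (61.3/-1)·log₁₀(50.8/5.28) = -61.30 · (0.9832) = -60.27 mV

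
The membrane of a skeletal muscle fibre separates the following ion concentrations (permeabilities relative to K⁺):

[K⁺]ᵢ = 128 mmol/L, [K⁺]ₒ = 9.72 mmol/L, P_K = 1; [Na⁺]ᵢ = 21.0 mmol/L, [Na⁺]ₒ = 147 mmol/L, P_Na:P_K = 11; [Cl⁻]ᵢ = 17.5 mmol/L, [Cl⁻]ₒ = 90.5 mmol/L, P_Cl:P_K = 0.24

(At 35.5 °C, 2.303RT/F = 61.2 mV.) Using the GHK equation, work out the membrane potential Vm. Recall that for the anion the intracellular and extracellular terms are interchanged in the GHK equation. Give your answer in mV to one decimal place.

38.7 mV

Vm = 61.2 · log₁₀[(Σ P·[cation]ₒ + Σ P·[anion]ᵢ) / (Σ P·[cation]ᵢ + Σ P·[anion]ₒ)]
Numerator = 1×9.72 + 11×147 + 0.24×17.5 = 1631
Denominator = 1×128 + 11×21.0 + 0.24×90.5 = 380.7
Vm = 61.2 · log₁₀(4.2838) = 61.2 × (0.6318) = 38.67 mV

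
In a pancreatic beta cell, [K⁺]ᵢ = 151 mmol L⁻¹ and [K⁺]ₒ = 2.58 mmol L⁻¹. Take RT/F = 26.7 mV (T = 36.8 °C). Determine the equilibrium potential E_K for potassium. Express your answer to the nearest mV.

-109 mV

E = (26.7/z) · ln([K⁺]_out/[K⁺]_in) with z = +1.
= (26.7/1) · ln(2.58/151) = 26.70 · ln(0.01709)
= 26.70 · (-4.0695) = -108.66 mV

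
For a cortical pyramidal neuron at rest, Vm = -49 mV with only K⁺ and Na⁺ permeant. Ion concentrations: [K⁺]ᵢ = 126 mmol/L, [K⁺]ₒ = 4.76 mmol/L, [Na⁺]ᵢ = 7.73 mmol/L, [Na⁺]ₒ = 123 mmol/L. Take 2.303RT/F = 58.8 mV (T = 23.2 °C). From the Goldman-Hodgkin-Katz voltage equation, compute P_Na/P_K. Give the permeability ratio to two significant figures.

0.11

Let α = P_Na/P_K. GHK: Vm = 58.8·log₁₀[(Kₒ + α·Naₒ)/(Kᵢ + α·Naᵢ)].
10^(Vm/58.8) = 10^(-49.0/58.8) = 0.14678
So 0.14678·(Kᵢ + α·Naᵢ) = Kₒ + α·Naₒ → α = (0.14678·126.0 − 4.76) / (123.0 − 0.14678·7.73)
α = (18.49 − 4.76) / (123.0 − 1.135) = 13.73/121.9 = 0.1127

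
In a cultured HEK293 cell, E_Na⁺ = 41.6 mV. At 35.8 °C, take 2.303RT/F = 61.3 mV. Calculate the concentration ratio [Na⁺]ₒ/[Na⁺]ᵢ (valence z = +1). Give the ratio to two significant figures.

log₁₀([out]/[in]) = E·z/(61.3) = 41.6 × 1 / 61.3 = 0.6786
[out]/[in] = 10^(0.6786) = 4.771

4.8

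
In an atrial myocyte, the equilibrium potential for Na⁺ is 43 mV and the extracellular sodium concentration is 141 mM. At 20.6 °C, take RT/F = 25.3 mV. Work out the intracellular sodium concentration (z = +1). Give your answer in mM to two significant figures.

Nernst: E = (25.3/1) · ln([out]/[in]), so ln([out]/[in]) = 43.0 × 1 / 25.3 = 1.6996.
[out]/[in] = e^(1.6996) = 5.472.
[in] = 141 / 5.472 = 25.77 mM.

26 mM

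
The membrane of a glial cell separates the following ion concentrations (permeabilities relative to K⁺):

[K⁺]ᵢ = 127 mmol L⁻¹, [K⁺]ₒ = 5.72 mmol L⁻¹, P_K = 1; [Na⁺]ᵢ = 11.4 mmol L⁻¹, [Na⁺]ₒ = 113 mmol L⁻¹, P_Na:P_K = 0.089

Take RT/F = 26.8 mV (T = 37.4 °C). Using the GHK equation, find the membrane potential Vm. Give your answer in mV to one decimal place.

-56.1 mV

Vm = 26.8 · ln[(Σ P·[cation]ₒ + Σ P·[anion]ᵢ) / (Σ P·[cation]ᵢ + Σ P·[anion]ₒ)]
Numerator = 1×5.72 + 0.089×113 = 15.78
Denominator = 1×127 + 0.089×11.4 = 128
Vm = 26.8 · ln(0.12324) = 26.8 × (-2.0936) = -56.11 mV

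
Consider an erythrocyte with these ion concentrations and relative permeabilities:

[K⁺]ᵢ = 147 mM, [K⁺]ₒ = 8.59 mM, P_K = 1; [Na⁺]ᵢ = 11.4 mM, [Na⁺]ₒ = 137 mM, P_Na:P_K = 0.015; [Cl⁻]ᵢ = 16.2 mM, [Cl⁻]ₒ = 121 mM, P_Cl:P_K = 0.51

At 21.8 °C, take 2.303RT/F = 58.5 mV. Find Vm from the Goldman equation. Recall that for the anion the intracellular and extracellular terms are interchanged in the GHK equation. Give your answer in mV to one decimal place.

-61.0 mV

Vm = 58.5 · log₁₀[(Σ P·[cation]ₒ + Σ P·[anion]ᵢ) / (Σ P·[cation]ᵢ + Σ P·[anion]ₒ)]
Numerator = 1×8.59 + 0.015×137 + 0.51×16.2 = 18.91
Denominator = 1×147 + 0.015×11.4 + 0.51×121 = 208.9
Vm = 58.5 · log₁₀(0.090516) = 58.5 × (-1.0433) = -61.03 mV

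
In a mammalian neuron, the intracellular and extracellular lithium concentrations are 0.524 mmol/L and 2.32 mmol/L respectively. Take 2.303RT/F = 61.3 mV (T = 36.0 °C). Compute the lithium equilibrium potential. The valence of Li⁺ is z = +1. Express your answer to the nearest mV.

40 mV

E = (61.3/z) · log₁₀([Li⁺]_out/[Li⁺]_in) with z = +1.
= (61.3/1) · log₁₀(2.32/0.524) = 61.30 · log₁₀(4.427)
= 61.30 · (0.6462) = 39.61 mV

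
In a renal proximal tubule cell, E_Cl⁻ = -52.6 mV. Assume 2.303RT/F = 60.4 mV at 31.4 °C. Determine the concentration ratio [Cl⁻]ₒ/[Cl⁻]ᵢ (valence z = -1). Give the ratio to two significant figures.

log₁₀([out]/[in]) = E·z/(60.4) = -52.6 × -1 / 60.4 = 0.8709
[out]/[in] = 10^(0.8709) = 7.428

7.4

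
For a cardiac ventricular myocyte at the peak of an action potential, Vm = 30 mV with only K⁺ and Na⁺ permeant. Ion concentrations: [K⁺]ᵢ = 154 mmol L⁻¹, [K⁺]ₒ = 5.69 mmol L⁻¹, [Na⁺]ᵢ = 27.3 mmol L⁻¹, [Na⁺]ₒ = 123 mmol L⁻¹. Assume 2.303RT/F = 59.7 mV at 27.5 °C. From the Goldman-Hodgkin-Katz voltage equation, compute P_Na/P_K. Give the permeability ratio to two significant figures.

13

Let α = P_Na/P_K. GHK: Vm = 59.7·log₁₀[(Kₒ + α·Naₒ)/(Kᵢ + α·Naᵢ)].
10^(Vm/59.7) = 10^(30.0/59.7) = 3.1806
So 3.1806·(Kᵢ + α·Naᵢ) = Kₒ + α·Naₒ → α = (3.1806·154.0 − 5.69) / (123.0 − 3.1806·27.3)
α = (489.8 − 5.69) / (123.0 − 86.83) = 484.1/36.17 = 13.39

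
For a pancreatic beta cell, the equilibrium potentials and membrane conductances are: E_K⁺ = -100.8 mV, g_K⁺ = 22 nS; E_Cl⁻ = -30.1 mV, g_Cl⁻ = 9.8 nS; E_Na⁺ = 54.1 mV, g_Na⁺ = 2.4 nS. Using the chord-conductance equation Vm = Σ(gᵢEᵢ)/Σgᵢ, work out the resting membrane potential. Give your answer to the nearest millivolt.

Σ gᵢEᵢ = 22·(-100.8) + 9.8·(-30.1) + 2.4·(54.1) = -2382.74
Σ gᵢ = 22 + 9.8 + 2.4 = 34.2
Vm = -2382.74 / 34.2 = -69.67 mV

-70 mV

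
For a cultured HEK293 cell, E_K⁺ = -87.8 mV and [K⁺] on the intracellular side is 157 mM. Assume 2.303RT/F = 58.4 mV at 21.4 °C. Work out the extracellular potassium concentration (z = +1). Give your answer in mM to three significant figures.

Nernst: E = (58.4/1) · log₁₀([out]/[in]), so log₁₀([out]/[in]) = -87.8 × 1 / 58.4 = -1.5034.
[out]/[in] = 10^(-1.5034) = 0.03137.
[out] = 0.03137 × 157 = 4.926 mM.

4.93 mM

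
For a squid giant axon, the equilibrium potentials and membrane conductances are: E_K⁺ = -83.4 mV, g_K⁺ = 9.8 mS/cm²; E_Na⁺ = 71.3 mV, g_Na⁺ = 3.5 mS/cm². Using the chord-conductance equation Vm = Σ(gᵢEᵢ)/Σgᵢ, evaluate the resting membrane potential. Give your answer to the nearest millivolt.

-43 mV

Σ gᵢEᵢ = 9.8·(-83.4) + 3.5·(71.3) = -567.77
Σ gᵢ = 9.8 + 3.5 = 13.3
Vm = -567.77 / 13.3 = -42.69 mV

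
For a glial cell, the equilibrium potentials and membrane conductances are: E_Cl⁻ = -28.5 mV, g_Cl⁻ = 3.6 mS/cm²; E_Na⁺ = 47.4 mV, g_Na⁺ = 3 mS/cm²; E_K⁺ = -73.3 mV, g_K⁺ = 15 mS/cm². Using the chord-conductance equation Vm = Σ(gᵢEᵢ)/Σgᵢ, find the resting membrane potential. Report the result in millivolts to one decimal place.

Σ gᵢEᵢ = 3.6·(-28.5) + 3·(47.4) + 15·(-73.3) = -1059.90
Σ gᵢ = 3.6 + 3 + 15 = 21.6
Vm = -1059.90 / 21.6 = -49.07 mV

-49.1 mV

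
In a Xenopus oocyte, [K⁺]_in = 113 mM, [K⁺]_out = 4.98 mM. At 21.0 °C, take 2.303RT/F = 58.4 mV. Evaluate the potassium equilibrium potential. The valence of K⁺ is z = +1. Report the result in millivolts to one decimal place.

-79.2 mV

E = (58.4/z) · log₁₀([K⁺]_out/[K⁺]_in) with z = +1.
= (58.4/1) · log₁₀(4.98/113) = 58.40 · log₁₀(0.04407)
= 58.40 · (-1.3558) = -79.18 mV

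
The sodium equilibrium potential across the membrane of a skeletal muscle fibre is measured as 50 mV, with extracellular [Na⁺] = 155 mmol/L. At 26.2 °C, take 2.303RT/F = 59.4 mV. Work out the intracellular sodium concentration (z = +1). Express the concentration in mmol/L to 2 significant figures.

Nernst: E = (59.4/1) · log₁₀([out]/[in]), so log₁₀([out]/[in]) = 50.0 × 1 / 59.4 = 0.8418.
[out]/[in] = 10^(0.8418) = 6.946.
[in] = 155 / 6.946 = 22.31 mmol/L.

22 mmol/L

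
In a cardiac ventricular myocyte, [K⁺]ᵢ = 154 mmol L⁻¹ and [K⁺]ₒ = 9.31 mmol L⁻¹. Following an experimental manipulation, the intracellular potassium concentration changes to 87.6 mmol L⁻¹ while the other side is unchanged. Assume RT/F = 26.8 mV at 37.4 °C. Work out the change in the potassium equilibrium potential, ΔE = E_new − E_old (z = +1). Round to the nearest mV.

15 mV

E_old = (26.8/1)·ln(9.31/154) = -75.20 mV
E_new = (26.8/1)·ln(9.31/87.6) = -60.08 mV
ΔE = -60.08 − (-75.20) = 15.12 mV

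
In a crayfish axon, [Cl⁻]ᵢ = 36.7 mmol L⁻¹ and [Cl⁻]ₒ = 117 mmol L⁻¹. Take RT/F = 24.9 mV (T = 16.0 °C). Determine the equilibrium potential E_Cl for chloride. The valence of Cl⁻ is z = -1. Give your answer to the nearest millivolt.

-29 mV

E = (24.9/z) · ln([Cl⁻]_out/[Cl⁻]_in) with z = -1.
For an anion, dividing by z = -1 reverses the sign.
= (24.9/-1) · ln(117/36.7) = -24.90 · ln(3.188)
= -24.90 · (1.1594) = -28.87 mV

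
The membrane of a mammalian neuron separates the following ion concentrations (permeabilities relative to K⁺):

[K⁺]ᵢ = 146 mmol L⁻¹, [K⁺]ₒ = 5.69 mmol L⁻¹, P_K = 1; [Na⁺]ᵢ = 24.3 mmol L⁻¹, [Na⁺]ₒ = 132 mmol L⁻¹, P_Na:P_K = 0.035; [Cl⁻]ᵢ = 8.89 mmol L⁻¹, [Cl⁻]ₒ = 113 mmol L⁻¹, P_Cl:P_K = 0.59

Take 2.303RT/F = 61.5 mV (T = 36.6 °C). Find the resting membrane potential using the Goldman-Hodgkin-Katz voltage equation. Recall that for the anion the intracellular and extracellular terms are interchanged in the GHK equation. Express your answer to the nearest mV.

-70 mV

Vm = 61.5 · log₁₀[(Σ P·[cation]ₒ + Σ P·[anion]ᵢ) / (Σ P·[cation]ᵢ + Σ P·[anion]ₒ)]
Numerator = 1×5.69 + 0.035×132 + 0.59×8.89 = 15.56
Denominator = 1×146 + 0.035×24.3 + 0.59×113 = 213.5
Vm = 61.5 · log₁₀(0.072851) = 61.5 × (-1.1376) = -69.96 mV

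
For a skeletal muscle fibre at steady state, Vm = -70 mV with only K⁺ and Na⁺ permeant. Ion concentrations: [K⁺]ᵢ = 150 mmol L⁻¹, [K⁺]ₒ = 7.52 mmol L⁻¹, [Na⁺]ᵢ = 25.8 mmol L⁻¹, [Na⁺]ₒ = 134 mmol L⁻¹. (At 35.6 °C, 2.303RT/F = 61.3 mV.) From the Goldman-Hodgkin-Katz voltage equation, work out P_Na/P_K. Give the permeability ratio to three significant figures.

Let α = P_Na/P_K. GHK: Vm = 61.3·log₁₀[(Kₒ + α·Naₒ)/(Kᵢ + α·Naᵢ)].
10^(Vm/61.3) = 10^(-70.0/61.3) = 0.072123
So 0.072123·(Kᵢ + α·Naᵢ) = Kₒ + α·Naₒ → α = (0.072123·150.0 − 7.52) / (134.0 − 0.072123·25.8)
α = (10.82 − 7.52) / (134.0 − 1.861) = 3.298/132.1 = 0.02496

0.0250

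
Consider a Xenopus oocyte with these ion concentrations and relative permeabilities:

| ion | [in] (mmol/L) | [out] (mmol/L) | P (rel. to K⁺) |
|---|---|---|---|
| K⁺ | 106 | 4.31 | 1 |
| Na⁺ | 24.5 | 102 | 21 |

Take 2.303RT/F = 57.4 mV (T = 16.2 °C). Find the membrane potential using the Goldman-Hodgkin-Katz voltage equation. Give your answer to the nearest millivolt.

31 mV

Vm = 57.4 · log₁₀[(Σ P·[cation]ₒ + Σ P·[anion]ᵢ) / (Σ P·[cation]ᵢ + Σ P·[anion]ₒ)]
Numerator = 1×4.31 + 21×102 = 2146
Denominator = 1×106 + 21×24.5 = 620.5
Vm = 57.4 · log₁₀(3.459) = 57.4 × (0.5390) = 30.94 mV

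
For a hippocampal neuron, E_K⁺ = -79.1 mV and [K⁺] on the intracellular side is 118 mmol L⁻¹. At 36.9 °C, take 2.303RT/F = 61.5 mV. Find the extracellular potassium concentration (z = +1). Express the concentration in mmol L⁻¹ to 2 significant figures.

Nernst: E = (61.5/1) · log₁₀([out]/[in]), so log₁₀([out]/[in]) = -79.1 × 1 / 61.5 = -1.2862.
[out]/[in] = 10^(-1.2862) = 0.05174.
[out] = 0.05174 × 118 = 6.105 mmol L⁻¹.

6.1 mmol L⁻¹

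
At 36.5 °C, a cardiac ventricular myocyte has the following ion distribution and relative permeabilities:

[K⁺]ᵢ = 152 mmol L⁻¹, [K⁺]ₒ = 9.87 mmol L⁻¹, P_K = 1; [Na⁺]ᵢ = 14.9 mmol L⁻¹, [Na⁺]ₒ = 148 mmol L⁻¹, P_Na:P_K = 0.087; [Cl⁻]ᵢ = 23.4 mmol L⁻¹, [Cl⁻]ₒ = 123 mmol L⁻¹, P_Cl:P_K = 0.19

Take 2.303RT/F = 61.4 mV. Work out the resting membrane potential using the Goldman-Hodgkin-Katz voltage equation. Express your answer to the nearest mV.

Vm = 61.4 · log₁₀[(Σ P·[cation]ₒ + Σ P·[anion]ᵢ) / (Σ P·[cation]ᵢ + Σ P·[anion]ₒ)]
Numerator = 1×9.87 + 0.087×148 + 0.19×23.4 = 27.19
Denominator = 1×152 + 0.087×14.9 + 0.19×123 = 176.7
Vm = 61.4 · log₁₀(0.15392) = 61.4 × (-0.8127) = -49.90 mV

-50 mV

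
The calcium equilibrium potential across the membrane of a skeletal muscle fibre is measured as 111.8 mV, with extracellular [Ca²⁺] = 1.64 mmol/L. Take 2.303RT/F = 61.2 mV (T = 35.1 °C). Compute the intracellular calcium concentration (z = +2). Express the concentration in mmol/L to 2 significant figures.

Nernst: E = (61.2/2) · log₁₀([out]/[in]), so log₁₀([out]/[in]) = 111.8 × 2 / 61.2 = 3.6536.
[out]/[in] = 10^(3.6536) = 4504.
[in] = 1.64 / 4504 = 0.0003641 mmol/L.

0.00036 mmol/L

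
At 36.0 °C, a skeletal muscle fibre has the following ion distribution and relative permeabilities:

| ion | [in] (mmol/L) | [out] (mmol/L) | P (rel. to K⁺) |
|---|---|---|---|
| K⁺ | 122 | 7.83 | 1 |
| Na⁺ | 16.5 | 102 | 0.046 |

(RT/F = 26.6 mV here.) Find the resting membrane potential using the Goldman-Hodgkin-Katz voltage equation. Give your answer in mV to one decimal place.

-60.7 mV

Vm = 26.6 · ln[(Σ P·[cation]ₒ + Σ P·[anion]ᵢ) / (Σ P·[cation]ᵢ + Σ P·[anion]ₒ)]
Numerator = 1×7.83 + 0.046×102 = 12.52
Denominator = 1×122 + 0.046×16.5 = 122.8
Vm = 26.6 · ln(0.102) = 26.6 × (-2.2827) = -60.72 mV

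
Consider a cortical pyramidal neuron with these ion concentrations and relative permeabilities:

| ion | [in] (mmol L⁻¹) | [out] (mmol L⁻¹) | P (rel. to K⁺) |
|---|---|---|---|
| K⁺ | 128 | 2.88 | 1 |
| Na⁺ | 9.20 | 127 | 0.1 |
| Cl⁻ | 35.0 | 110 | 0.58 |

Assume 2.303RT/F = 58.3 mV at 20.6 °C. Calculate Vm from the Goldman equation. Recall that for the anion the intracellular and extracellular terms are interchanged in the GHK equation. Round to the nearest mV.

Vm = 58.3 · log₁₀[(Σ P·[cation]ₒ + Σ P·[anion]ᵢ) / (Σ P·[cation]ᵢ + Σ P·[anion]ₒ)]
Numerator = 1×2.88 + 0.1×127 + 0.58×35.0 = 35.88
Denominator = 1×128 + 0.1×9.20 + 0.58×110 = 192.7
Vm = 58.3 · log₁₀(0.18618) = 58.3 × (-0.7301) = -42.56 mV

-43 mV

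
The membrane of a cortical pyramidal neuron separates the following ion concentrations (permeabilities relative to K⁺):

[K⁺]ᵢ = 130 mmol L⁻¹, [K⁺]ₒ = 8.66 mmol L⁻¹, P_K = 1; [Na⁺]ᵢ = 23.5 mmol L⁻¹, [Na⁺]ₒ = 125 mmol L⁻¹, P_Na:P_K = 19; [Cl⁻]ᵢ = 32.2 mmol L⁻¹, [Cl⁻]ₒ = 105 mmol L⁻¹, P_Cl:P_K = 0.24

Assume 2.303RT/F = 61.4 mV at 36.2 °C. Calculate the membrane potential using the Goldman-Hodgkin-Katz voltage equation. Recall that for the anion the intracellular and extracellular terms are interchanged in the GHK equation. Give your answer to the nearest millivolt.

Vm = 61.4 · log₁₀[(Σ P·[cation]ₒ + Σ P·[anion]ᵢ) / (Σ P·[cation]ᵢ + Σ P·[anion]ₒ)]
Numerator = 1×8.66 + 19×125 + 0.24×32.2 = 2391
Denominator = 1×130 + 19×23.5 + 0.24×105 = 601.7
Vm = 61.4 · log₁₀(3.9744) = 61.4 × (0.5993) = 36.80 mV

37 mV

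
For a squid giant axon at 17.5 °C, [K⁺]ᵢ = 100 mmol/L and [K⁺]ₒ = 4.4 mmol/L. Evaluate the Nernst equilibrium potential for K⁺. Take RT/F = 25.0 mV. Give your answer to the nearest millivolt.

-78 mV

E = (25.0/z) · ln([K⁺]_out/[K⁺]_in) with z = +1.
= (25.0/1) · ln(4.4/100) = 25.00 · ln(0.044)
= 25.00 · (-3.1236) = -78.09 mV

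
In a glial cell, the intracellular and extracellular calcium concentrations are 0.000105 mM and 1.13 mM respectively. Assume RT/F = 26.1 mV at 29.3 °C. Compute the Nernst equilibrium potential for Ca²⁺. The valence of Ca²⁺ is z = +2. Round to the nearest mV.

E = (26.1/z) · ln([Ca²⁺]_out/[Ca²⁺]_in) with z = +2.
= (26.1/2) · ln(1.13/0.000105) = 13.05 · ln(1.076e+04)
= 13.05 · (9.2838) = 121.15 mV

121 mV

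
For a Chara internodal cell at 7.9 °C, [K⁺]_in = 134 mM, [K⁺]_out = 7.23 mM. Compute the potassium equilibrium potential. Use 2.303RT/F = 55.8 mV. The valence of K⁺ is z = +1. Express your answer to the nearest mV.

E = (55.8/z) · log₁₀([K⁺]_out/[K⁺]_in) with z = +1.
= (55.8/1) · log₁₀(7.23/134) = 55.80 · log₁₀(0.05396)
= 55.80 · (-1.2680) = -70.75 mV

-71 mV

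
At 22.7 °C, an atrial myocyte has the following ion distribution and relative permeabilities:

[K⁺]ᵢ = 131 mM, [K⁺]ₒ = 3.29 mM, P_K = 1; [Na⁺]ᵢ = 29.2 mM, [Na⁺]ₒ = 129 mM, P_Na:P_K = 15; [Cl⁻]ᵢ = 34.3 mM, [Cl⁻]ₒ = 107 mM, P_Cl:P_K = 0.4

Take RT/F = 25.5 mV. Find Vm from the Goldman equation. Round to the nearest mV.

30 mV

Vm = 25.5 · ln[(Σ P·[cation]ₒ + Σ P·[anion]ᵢ) / (Σ P·[cation]ᵢ + Σ P·[anion]ₒ)]
Numerator = 1×3.29 + 15×129 + 0.4×34.3 = 1952
Denominator = 1×131 + 15×29.2 + 0.4×107 = 611.8
Vm = 25.5 · ln(3.1906) = 25.5 × (1.1602) = 29.59 mV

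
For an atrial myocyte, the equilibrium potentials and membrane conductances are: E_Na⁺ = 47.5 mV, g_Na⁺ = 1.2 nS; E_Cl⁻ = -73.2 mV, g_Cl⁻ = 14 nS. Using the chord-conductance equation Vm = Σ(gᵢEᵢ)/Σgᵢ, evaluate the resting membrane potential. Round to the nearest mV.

Σ gᵢEᵢ = 1.2·(47.5) + 14·(-73.2) = -967.80
Σ gᵢ = 1.2 + 14 = 15.2
Vm = -967.80 / 15.2 = -63.67 mV

-64 mV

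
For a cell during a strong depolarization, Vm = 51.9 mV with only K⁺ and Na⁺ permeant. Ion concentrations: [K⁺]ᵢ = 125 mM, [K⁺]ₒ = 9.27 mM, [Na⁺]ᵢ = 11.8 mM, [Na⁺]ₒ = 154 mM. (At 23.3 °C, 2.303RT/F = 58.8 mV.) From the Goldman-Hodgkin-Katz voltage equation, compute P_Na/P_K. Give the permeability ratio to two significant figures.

15

Let α = P_Na/P_K. GHK: Vm = 58.8·log₁₀[(Kₒ + α·Naₒ)/(Kᵢ + α·Naᵢ)].
10^(Vm/58.8) = 10^(51.9/58.8) = 7.6323
So 7.6323·(Kᵢ + α·Naᵢ) = Kₒ + α·Naₒ → α = (7.6323·125.0 − 9.27) / (154.0 − 7.6323·11.8)
α = (954 − 9.27) / (154.0 − 90.06) = 944.8/63.94 = 14.78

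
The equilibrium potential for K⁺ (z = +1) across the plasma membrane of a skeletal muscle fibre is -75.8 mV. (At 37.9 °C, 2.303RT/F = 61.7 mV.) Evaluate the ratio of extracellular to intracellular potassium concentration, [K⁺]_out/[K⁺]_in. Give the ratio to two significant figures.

log₁₀([out]/[in]) = E·z/(61.7) = -75.8 × 1 / 61.7 = -1.2285
[out]/[in] = 10^(-1.2285) = 0.05908

0.059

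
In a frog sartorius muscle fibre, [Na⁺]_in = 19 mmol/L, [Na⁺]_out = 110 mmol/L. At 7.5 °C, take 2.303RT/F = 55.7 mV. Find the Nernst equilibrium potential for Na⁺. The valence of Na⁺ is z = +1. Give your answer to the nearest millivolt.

E = (55.7/z) · log₁₀([Na⁺]_out/[Na⁺]_in) with z = +1.
= (55.7/1) · log₁₀(110/19) = 55.70 · log₁₀(5.789)
= 55.70 · (0.7626) = 42.48 mV

42 mV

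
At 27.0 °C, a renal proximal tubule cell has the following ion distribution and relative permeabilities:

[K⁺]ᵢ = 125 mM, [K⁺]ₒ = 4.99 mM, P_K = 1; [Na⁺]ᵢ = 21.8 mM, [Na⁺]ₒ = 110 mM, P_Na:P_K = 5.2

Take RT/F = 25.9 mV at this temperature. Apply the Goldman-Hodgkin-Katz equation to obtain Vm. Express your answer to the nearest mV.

Vm = 25.9 · ln[(Σ P·[cation]ₒ + Σ P·[anion]ᵢ) / (Σ P·[cation]ᵢ + Σ P·[anion]ₒ)]
Numerator = 1×4.99 + 5.2×110 = 577
Denominator = 1×125 + 5.2×21.8 = 238.4
Vm = 25.9 · ln(2.4207) = 25.9 × (0.8840) = 22.90 mV

23 mV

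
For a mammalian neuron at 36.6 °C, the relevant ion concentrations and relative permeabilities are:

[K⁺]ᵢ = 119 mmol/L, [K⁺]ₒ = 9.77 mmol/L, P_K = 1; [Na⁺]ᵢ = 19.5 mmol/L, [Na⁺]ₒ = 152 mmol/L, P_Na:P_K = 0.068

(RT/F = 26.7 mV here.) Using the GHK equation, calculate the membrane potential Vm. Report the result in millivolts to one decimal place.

Vm = 26.7 · ln[(Σ P·[cation]ₒ + Σ P·[anion]ᵢ) / (Σ P·[cation]ᵢ + Σ P·[anion]ₒ)]
Numerator = 1×9.77 + 0.068×152 = 20.11
Denominator = 1×119 + 0.068×19.5 = 120.3
Vm = 26.7 · ln(0.1671) = 26.7 × (-1.7892) = -47.77 mV

-47.8 mV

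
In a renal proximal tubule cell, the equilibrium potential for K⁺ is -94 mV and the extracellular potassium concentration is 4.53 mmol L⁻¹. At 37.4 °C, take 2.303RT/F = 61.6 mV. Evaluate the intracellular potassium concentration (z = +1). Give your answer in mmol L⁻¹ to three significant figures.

152 mmol L⁻¹

Nernst: E = (61.6/1) · log₁₀([out]/[in]), so log₁₀([out]/[in]) = -94.0 × 1 / 61.6 = -1.5260.
[out]/[in] = 10^(-1.5260) = 0.02979.
[in] = 4.53 / 0.02979 = 152.1 mmol L⁻¹.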